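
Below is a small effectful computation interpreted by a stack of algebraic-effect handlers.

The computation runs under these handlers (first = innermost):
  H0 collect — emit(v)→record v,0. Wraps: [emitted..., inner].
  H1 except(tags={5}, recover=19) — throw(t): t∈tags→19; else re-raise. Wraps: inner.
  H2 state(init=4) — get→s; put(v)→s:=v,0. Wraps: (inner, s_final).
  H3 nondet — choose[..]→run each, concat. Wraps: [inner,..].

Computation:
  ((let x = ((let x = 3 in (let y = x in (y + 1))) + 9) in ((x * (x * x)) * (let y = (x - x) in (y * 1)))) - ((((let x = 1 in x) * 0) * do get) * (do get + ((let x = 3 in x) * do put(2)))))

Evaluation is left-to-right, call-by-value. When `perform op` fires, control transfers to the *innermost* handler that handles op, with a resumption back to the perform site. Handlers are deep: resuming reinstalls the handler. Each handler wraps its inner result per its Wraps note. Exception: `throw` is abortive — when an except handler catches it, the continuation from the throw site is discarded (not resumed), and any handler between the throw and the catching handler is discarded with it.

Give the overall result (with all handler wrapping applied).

Evaluation trace:
get @ H2 ⇒ 4
get @ H2 ⇒ 4
put(2) @ H2 ⇒ s:=2
H0 returns [0]
H1 returns [0]
H2 returns ([0], 2)
H3 returns [([0], 2)]
= [([0], 2)]

Answer: [([0], 2)]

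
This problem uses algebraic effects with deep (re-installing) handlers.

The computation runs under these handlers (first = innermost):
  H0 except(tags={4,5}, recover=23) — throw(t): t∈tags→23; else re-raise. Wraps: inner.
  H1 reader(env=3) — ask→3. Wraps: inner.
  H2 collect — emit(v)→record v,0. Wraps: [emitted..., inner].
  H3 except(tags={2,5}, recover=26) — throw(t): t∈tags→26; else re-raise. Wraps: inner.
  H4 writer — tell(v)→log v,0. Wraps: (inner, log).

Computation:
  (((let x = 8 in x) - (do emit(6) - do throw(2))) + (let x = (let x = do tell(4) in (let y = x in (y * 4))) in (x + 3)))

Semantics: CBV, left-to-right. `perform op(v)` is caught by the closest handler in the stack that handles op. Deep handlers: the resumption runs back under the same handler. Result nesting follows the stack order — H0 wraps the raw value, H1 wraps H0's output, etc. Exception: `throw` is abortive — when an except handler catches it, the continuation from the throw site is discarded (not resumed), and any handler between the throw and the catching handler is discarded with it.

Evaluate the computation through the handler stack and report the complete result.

Answer: (26, ())

Working:
emit(6) @ H2 ⇒ out+=6
throw(2) @ H0 re-raised
throw(2) @ H3 caught ⇒ 26
H4 returns (26, ())
= (26, ())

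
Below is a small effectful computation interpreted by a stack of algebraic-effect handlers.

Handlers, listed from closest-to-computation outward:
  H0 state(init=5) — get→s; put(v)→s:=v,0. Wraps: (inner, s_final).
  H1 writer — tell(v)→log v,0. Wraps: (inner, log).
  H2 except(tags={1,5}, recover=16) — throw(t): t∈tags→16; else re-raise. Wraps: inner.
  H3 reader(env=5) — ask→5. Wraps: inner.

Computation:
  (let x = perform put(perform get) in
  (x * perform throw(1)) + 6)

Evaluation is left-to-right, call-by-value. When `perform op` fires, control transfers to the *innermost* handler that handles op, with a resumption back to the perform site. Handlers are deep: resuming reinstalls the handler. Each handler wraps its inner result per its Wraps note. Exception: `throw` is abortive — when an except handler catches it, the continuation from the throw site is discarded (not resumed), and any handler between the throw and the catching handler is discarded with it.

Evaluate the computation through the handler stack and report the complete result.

Answer: 16

Evaluation trace:
get @ H0 ⇒ 5
put(5) @ H0 ⇒ s:=5
throw(1) @ H2 caught ⇒ 16
H3 returns 16
= 16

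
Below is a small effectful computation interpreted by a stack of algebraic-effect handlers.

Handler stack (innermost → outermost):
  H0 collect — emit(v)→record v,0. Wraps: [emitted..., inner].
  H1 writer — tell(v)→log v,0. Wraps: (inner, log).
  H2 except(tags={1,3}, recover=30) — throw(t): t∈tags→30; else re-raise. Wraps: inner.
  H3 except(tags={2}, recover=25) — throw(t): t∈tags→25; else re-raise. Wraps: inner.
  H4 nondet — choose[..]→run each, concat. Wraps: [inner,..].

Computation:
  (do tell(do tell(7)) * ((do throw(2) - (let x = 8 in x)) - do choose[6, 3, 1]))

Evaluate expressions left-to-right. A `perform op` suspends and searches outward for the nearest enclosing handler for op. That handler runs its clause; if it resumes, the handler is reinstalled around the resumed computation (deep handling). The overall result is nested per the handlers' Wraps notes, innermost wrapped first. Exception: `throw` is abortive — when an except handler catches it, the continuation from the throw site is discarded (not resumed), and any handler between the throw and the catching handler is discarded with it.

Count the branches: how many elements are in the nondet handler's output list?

Answer: 1

Working:
tell(7) @ H1 ⇒ log+=7
tell(0) @ H1 ⇒ log+=0
throw(2) @ H2 re-raised
throw(2) @ H3 caught ⇒ 25
H4 returns [25]
= [25]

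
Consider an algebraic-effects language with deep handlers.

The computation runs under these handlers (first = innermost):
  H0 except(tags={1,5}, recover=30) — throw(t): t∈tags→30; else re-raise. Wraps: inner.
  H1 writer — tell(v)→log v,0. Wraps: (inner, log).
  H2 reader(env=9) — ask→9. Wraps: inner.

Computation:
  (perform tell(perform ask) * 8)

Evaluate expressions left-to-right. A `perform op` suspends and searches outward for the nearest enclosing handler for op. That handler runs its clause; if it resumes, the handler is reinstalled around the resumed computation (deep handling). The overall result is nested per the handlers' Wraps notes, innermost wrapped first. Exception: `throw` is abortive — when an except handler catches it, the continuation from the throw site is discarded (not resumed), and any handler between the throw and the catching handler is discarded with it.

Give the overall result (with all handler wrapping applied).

Answer: (0, (9))

Evaluation trace:
ask @ H2 ⇒ 9
tell(9) @ H1 ⇒ log+=9
H0 returns 0
H1 returns (0, (9))
H2 returns (0, (9))
= (0, (9))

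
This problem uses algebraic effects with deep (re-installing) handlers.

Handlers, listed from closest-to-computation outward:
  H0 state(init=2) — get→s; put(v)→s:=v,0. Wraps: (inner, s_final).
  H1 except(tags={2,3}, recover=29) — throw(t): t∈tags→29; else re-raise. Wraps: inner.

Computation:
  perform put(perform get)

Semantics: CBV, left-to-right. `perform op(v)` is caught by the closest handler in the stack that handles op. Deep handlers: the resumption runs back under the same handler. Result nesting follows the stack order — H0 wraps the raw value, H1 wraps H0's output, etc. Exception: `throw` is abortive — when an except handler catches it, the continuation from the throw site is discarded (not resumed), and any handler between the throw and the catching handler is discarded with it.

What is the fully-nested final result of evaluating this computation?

Working:
get @ H0 ⇒ 2
put(2) @ H0 ⇒ s:=2
H0 returns (0, 2)
H1 returns (0, 2)
= (0, 2)

Answer: (0, 2)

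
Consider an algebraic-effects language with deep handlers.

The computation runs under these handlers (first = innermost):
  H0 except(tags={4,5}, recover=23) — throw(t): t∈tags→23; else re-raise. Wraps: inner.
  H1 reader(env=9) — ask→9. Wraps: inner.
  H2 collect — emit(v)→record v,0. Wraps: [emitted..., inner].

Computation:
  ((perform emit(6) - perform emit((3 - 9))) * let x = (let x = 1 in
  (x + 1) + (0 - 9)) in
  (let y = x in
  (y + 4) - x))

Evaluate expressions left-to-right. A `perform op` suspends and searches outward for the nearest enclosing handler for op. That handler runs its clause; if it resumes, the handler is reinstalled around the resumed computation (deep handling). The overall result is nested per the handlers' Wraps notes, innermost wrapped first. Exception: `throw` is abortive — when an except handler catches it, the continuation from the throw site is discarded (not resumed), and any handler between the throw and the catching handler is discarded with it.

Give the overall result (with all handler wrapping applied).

Step-by-step:
emit(6) @ H2 ⇒ out+=6
emit(-6) @ H2 ⇒ out+=-6
H0 returns 0
H1 returns 0
H2 returns [6, -6, 0]
= [6, -6, 0]

Answer: [6, -6, 0]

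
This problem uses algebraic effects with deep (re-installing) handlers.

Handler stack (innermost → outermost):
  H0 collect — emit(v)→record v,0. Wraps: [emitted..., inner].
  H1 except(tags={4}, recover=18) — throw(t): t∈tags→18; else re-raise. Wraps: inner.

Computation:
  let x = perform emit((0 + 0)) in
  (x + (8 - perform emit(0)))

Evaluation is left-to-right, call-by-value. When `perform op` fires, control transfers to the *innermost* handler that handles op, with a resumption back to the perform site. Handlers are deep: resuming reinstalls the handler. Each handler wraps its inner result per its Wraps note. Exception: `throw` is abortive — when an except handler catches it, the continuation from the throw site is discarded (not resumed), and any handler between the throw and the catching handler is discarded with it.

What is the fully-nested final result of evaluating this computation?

Evaluation trace:
emit(0) @ H0 ⇒ out+=0
emit(0) @ H0 ⇒ out+=0
H0 returns [0, 0, 8]
H1 returns [0, 0, 8]
= [0, 0, 8]

Answer: [0, 0, 8]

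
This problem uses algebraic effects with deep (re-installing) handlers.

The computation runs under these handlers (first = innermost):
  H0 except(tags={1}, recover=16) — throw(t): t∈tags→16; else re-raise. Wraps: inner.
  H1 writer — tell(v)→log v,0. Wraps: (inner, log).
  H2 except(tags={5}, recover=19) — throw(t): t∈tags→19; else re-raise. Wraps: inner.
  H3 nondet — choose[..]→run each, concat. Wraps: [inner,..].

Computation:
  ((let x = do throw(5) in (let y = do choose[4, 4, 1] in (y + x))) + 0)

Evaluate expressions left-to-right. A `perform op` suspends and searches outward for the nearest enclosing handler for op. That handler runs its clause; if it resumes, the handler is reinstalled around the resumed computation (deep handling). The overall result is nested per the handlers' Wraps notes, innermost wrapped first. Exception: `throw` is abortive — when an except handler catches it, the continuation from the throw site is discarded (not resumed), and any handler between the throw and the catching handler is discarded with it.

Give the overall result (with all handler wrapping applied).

Working:
throw(5) @ H0 re-raised
throw(5) @ H2 caught ⇒ 19
H3 returns [19]
= [19]

Answer: [19]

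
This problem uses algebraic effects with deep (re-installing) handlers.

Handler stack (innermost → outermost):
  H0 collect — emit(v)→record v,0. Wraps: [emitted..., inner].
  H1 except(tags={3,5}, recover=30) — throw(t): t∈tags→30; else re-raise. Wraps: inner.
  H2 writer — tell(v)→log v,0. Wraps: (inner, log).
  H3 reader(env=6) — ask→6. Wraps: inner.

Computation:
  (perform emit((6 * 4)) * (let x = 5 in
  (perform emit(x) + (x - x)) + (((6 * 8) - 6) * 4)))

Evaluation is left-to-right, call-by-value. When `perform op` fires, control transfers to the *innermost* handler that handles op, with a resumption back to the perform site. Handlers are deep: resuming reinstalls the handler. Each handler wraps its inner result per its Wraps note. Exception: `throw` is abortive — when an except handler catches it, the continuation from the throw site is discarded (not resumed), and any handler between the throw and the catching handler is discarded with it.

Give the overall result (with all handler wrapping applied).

Evaluation trace:
emit(24) @ H0 ⇒ out+=24
emit(5) @ H0 ⇒ out+=5
H0 returns [24, 5, 0]
H1 returns [24, 5, 0]
H2 returns ([24, 5, 0], ())
H3 returns ([24, 5, 0], ())
= ([24, 5, 0], ())

Answer: ([24, 5, 0], ())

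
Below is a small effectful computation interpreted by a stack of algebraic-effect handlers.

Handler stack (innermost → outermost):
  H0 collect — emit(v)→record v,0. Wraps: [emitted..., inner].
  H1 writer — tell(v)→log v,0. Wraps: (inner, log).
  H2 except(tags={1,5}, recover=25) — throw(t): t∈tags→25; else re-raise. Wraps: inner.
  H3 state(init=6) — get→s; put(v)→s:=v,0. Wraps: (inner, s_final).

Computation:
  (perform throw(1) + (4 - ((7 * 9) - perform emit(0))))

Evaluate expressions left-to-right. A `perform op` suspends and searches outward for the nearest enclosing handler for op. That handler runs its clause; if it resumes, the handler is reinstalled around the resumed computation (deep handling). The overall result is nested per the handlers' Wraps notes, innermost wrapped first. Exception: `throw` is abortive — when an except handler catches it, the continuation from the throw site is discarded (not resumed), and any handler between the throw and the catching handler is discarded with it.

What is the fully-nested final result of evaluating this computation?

Evaluation trace:
throw(1) @ H2 caught ⇒ 25
H3 returns (25, 6)
= (25, 6)

Answer: (25, 6)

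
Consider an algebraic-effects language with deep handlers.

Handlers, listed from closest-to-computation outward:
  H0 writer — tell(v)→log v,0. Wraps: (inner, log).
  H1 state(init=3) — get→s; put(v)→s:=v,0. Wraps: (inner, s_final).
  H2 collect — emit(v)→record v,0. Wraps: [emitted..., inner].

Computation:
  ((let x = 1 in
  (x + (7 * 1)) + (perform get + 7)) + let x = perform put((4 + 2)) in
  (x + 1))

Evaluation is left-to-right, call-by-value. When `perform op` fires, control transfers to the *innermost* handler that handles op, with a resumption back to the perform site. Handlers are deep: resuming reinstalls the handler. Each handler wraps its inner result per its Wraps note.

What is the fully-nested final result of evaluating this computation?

Answer: [((19, ()), 6)]

Evaluation trace:
get @ H1 ⇒ 3
put(6) @ H1 ⇒ s:=6
H0 returns (19, ())
H1 returns ((19, ()), 6)
H2 returns [((19, ()), 6)]
= [((19, ()), 6)]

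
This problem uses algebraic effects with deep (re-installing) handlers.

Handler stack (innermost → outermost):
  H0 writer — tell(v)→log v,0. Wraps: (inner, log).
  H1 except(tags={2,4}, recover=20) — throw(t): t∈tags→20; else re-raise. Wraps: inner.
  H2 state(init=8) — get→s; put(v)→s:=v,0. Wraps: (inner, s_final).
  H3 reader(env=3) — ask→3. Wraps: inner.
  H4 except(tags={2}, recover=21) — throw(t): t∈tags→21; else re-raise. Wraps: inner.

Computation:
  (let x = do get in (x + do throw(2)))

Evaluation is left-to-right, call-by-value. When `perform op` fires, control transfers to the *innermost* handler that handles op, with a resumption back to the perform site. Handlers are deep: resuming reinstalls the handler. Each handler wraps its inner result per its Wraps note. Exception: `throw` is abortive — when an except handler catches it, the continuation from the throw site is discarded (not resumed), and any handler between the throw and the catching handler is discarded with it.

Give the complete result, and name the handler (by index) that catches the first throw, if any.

Answer: (20, 8) ; first throw caught by: H1

Step-by-step:
get @ H2 ⇒ 8
throw(2) @ H1 caught ⇒ 20
H2 returns (20, 8)
H3 returns (20, 8)
H4 returns (20, 8)
= (20, 8)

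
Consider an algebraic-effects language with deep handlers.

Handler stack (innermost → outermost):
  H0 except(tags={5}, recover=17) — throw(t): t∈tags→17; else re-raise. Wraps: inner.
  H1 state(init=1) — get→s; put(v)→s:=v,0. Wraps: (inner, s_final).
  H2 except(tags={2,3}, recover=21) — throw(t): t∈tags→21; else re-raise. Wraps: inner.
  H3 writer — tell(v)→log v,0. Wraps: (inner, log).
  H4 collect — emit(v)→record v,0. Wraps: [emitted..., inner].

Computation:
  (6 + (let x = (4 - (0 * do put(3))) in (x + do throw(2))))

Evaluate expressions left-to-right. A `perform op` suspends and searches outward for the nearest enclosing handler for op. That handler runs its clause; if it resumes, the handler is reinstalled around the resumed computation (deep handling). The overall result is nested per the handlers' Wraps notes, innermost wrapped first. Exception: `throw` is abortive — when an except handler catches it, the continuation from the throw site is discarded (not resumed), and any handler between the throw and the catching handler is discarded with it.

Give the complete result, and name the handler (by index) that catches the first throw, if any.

Working:
put(3) @ H1 ⇒ s:=3
throw(2) @ H0 re-raised
throw(2) @ H2 caught ⇒ 21
H3 returns (21, ())
H4 returns [(21, ())]
= [(21, ())]

Answer: [(21, ())] ; first throw caught by: H2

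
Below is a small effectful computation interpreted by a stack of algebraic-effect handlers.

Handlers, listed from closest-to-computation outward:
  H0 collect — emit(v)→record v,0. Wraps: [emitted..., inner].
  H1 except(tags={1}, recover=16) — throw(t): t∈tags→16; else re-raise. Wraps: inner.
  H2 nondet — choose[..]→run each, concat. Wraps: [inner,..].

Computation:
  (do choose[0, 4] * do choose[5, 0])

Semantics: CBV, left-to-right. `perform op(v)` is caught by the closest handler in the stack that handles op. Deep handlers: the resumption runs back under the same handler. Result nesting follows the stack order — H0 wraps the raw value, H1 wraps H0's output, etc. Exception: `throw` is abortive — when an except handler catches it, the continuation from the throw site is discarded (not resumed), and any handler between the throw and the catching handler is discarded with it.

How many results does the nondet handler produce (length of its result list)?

Answer: 4

Working:
choose[0, 4] @ H2
  branch[0] choose=0:
    choose[5, 0] @ H2
      branch[0] choose=5:
        H0 returns [0]
        H1 returns [0]
        H2 returns [[0]]
      branch[1] choose=0:
        H0 returns [0]
        H1 returns [0]
        H2 returns [[0]]
  branch[1] choose=4:
    choose[5, 0] @ H2
      branch[0] choose=5:
        H0 returns [20]
        H1 returns [20]
        H2 returns [[20]]
      branch[1] choose=0:
        H0 returns [0]
        H1 returns [0]
        H2 returns [[0]]
= [[0], [0], [20], [0]]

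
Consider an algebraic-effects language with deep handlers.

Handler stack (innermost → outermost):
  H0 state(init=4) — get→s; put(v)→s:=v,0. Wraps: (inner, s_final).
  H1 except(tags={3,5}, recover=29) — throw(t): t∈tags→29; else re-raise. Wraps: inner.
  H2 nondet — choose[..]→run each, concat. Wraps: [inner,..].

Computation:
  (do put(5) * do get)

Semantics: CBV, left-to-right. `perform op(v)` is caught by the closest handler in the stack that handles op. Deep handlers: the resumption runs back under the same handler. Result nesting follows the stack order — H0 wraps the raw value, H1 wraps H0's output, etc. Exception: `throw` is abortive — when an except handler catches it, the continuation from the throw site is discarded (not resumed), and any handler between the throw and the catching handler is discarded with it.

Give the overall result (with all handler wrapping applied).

Answer: [(0, 5)]

Evaluation trace:
put(5) @ H0 ⇒ s:=5
get @ H0 ⇒ 5
H0 returns (0, 5)
H1 returns (0, 5)
H2 returns [(0, 5)]
= [(0, 5)]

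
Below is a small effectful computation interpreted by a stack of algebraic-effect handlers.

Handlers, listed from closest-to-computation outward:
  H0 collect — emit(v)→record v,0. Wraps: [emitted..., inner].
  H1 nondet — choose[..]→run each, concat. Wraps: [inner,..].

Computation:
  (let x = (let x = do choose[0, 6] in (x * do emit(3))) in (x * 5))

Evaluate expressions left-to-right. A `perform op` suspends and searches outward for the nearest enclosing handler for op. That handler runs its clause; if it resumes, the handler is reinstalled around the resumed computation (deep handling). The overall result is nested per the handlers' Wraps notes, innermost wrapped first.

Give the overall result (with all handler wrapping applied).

Answer: [[3, 0], [3, 0]]

Step-by-step:
choose[0, 6] @ H1
  branch[0] choose=0:
    emit(3) @ H0 ⇒ out+=3
    H0 returns [3, 0]
    H1 returns [[3, 0]]
  branch[1] choose=6:
    emit(3) @ H0 ⇒ out+=3
    H0 returns [3, 0]
    H1 returns [[3, 0]]
= [[3, 0], [3, 0]]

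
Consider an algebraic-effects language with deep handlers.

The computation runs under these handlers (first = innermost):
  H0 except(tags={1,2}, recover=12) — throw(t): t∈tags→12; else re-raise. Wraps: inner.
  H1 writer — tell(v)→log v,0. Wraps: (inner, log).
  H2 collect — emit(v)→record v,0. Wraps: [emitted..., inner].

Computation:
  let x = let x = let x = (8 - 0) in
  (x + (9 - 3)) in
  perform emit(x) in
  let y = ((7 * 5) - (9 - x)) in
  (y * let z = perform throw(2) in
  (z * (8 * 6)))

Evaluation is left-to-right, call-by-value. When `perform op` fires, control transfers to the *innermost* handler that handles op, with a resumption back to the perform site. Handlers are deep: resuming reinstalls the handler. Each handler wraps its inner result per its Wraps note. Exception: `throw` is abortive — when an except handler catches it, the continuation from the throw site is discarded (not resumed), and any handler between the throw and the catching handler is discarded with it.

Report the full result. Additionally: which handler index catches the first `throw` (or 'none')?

Working:
emit(14) @ H2 ⇒ out+=14
throw(2) @ H0 caught ⇒ 12
H1 returns (12, ())
H2 returns [14, (12, ())]
= [14, (12, ())]

Answer: [14, (12, ())] ; first throw caught by: H0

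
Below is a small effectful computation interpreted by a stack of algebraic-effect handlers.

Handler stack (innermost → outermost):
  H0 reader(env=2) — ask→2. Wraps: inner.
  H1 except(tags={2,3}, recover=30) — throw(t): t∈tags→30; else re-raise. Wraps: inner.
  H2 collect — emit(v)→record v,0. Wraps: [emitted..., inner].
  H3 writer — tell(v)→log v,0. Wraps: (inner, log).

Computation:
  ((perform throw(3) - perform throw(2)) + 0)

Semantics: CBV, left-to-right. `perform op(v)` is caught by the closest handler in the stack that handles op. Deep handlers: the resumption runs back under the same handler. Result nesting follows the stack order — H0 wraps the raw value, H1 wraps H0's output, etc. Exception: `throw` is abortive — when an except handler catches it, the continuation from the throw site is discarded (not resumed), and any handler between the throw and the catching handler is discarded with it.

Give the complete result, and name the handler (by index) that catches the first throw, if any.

Answer: ([30], ()) ; first throw caught by: H1

Evaluation trace:
throw(3) @ H1 caught ⇒ 30
H2 returns [30]
H3 returns ([30], ())
= ([30], ())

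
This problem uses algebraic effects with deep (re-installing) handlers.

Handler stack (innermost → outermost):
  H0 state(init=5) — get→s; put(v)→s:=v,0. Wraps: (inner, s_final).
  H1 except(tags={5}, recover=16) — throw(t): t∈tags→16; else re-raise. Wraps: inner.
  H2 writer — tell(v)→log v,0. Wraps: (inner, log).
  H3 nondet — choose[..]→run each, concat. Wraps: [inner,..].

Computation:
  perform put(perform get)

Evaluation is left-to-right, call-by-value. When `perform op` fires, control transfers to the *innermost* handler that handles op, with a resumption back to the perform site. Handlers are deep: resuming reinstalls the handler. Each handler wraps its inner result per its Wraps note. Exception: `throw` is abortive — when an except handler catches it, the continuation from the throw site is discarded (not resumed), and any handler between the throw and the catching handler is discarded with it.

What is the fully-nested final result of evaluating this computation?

Answer: [((0, 5), ())]

Working:
get @ H0 ⇒ 5
put(5) @ H0 ⇒ s:=5
H0 returns (0, 5)
H1 returns (0, 5)
H2 returns ((0, 5), ())
H3 returns [((0, 5), ())]
= [((0, 5), ())]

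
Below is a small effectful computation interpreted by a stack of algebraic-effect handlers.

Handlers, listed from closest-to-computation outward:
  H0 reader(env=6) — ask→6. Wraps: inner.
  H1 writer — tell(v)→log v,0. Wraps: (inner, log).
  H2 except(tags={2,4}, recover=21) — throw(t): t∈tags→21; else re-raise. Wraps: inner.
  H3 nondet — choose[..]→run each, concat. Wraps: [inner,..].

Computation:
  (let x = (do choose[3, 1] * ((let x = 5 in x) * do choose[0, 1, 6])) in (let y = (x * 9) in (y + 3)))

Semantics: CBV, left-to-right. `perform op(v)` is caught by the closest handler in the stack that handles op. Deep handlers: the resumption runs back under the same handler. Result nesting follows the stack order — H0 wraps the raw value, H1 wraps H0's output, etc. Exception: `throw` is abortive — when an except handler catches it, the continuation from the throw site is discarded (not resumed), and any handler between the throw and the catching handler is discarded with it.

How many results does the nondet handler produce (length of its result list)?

Answer: 6

Step-by-step:
choose[3, 1] @ H3
  branch[0] choose=3:
    choose[0, 1, 6] @ H3
      branch[0] choose=0:
        H0 returns 3
        H1 returns (3, ())
        H2 returns (3, ())
        H3 returns [(3, ())]
      branch[1] choose=1:
        H0 returns 138
        H1 returns (138, ())
        H2 returns (138, ())
        H3 returns [(138, ())]
      branch[2] choose=6:
        H0 returns 813
        H1 returns (813, ())
        H2 returns (813, ())
        H3 returns [(813, ())]
  branch[1] choose=1:
    choose[0, 1, 6] @ H3
      branch[0] choose=0:
        H0 returns 3
        H1 returns (3, ())
        H2 returns (3, ())
        H3 returns [(3, ())]
      branch[1] choose=1:
        H0 returns 48
        H1 returns (48, ())
        H2 returns (48, ())
        H3 returns [(48, ())]
      branch[2] choose=6:
        H0 returns 273
        H1 returns (273, ())
        H2 returns (273, ())
        H3 returns [(273, ())]
= [(3, ()), (138, ()), (813, ()), (3, ()), (48, ()), (273, ())]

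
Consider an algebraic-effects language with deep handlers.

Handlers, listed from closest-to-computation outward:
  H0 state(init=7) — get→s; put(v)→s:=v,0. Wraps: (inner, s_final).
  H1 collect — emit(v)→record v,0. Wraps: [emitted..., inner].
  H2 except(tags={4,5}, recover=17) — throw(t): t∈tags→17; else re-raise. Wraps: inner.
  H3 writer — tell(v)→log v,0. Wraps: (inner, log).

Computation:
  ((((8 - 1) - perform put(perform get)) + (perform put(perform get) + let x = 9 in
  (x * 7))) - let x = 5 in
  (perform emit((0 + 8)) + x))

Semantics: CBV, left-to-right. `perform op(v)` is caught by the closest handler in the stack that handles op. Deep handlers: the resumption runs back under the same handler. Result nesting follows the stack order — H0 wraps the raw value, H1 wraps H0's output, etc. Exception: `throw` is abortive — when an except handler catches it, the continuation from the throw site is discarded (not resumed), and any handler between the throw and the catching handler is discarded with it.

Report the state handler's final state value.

Evaluation trace:
get @ H0 ⇒ 7
put(7) @ H0 ⇒ s:=7
get @ H0 ⇒ 7
put(7) @ H0 ⇒ s:=7
emit(8) @ H1 ⇒ out+=8
H0 returns (65, 7)
H1 returns [8, (65, 7)]
H2 returns [8, (65, 7)]
H3 returns ([8, (65, 7)], ())
= ([8, (65, 7)], ())

Answer: 7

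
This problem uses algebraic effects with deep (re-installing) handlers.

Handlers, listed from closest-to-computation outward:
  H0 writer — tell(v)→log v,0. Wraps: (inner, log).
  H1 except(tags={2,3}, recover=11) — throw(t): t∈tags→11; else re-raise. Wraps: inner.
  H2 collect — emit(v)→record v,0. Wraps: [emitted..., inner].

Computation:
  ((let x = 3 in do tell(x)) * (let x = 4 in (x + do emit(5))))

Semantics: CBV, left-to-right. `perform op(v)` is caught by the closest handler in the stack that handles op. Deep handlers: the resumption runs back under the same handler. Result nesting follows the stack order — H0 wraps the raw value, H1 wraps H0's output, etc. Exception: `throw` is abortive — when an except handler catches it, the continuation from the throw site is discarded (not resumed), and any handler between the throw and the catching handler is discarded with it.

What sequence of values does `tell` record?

Evaluation trace:
tell(3) @ H0 ⇒ log+=3
emit(5) @ H2 ⇒ out+=5
H0 returns (0, (3))
H1 returns (0, (3))
H2 returns [5, (0, (3))]
= [5, (0, (3))]

Answer: (3)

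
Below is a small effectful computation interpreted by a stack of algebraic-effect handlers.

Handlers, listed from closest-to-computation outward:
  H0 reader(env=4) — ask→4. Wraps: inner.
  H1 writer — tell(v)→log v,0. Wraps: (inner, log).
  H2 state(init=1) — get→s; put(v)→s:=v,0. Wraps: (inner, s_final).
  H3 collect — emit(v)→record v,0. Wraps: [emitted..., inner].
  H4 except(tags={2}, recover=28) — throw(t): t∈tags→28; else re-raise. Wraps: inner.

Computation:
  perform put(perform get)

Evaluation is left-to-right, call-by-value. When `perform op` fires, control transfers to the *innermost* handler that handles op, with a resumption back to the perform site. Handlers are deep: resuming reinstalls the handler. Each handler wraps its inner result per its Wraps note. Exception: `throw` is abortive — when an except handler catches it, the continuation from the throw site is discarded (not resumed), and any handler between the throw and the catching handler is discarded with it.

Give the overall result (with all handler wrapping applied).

Answer: [((0, ()), 1)]

Evaluation trace:
get @ H2 ⇒ 1
put(1) @ H2 ⇒ s:=1
H0 returns 0
H1 returns (0, ())
H2 returns ((0, ()), 1)
H3 returns [((0, ()), 1)]
H4 returns [((0, ()), 1)]
= [((0, ()), 1)]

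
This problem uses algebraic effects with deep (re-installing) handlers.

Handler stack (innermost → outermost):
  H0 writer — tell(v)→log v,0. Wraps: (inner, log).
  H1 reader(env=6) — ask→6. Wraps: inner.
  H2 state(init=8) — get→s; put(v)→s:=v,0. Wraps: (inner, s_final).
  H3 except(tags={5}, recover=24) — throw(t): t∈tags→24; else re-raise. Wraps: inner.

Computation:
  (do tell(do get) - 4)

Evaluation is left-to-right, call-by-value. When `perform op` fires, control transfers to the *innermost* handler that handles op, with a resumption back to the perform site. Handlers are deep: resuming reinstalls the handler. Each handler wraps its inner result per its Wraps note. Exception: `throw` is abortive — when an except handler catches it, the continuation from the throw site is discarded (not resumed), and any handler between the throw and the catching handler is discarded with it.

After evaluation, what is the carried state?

Answer: 8

Evaluation trace:
get @ H2 ⇒ 8
tell(8) @ H0 ⇒ log+=8
H0 returns (-4, (8))
H1 returns (-4, (8))
H2 returns ((-4, (8)), 8)
H3 returns ((-4, (8)), 8)
= ((-4, (8)), 8)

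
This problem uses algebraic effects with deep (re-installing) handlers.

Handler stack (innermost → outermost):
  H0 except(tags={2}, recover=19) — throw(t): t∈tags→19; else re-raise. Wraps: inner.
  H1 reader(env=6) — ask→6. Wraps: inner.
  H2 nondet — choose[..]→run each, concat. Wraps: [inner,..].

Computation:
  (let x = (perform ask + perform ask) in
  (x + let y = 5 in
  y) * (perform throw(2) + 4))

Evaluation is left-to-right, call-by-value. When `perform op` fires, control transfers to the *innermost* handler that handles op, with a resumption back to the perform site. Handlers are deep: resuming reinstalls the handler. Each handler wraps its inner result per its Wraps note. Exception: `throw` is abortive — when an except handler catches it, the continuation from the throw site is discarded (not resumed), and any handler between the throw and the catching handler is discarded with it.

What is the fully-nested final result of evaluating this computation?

Answer: [19]

Evaluation trace:
ask @ H1 ⇒ 6
ask @ H1 ⇒ 6
throw(2) @ H0 caught ⇒ 19
H1 returns 19
H2 returns [19]
= [19]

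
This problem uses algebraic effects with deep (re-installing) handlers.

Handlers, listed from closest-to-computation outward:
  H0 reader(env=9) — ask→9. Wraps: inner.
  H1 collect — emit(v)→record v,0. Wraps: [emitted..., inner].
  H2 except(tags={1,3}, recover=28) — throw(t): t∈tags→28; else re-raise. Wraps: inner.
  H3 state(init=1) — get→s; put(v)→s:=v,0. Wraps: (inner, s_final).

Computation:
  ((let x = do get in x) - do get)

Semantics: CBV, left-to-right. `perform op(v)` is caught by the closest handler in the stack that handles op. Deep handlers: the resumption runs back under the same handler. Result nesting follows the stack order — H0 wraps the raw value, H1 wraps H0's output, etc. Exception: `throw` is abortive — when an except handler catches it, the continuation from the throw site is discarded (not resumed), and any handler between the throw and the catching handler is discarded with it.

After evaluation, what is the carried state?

Answer: 1

Evaluation trace:
get @ H3 ⇒ 1
get @ H3 ⇒ 1
H0 returns 0
H1 returns [0]
H2 returns [0]
H3 returns ([0], 1)
= ([0], 1)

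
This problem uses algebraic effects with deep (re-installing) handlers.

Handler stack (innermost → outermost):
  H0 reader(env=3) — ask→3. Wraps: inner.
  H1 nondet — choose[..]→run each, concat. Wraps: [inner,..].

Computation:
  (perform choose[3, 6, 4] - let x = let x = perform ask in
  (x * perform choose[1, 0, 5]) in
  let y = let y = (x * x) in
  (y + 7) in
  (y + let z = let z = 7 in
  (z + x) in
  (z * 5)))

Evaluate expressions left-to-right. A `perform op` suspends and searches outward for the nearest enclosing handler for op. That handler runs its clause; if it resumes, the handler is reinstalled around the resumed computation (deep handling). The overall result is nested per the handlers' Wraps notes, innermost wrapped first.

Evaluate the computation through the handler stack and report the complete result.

Evaluation trace:
choose[3, 6, 4] @ H1
  branch[0] choose=3:
    ask @ H0 ⇒ 3
    choose[1, 0, 5] @ H1
      branch[0] choose=1:
        H0 returns -63
        H1 returns [-63]
      branch[1] choose=0:
        H0 returns -39
        H1 returns [-39]
      branch[2] choose=5:
        H0 returns -339
        H1 returns [-339]
  branch[1] choose=6:
    ask @ H0 ⇒ 3
    choose[1, 0, 5] @ H1
      branch[0] choose=1:
        H0 returns -60
        H1 returns [-60]
      branch[1] choose=0:
        H0 returns -36
        H1 returns [-36]
      branch[2] choose=5:
        H0 returns -336
        H1 returns [-336]
  branch[2] choose=4:
    ask @ H0 ⇒ 3
    choose[1, 0, 5] @ H1
      branch[0] choose=1:
        H0 returns -62
        H1 returns [-62]
      branch[1] choose=0:
        H0 returns -38
        H1 returns [-38]
      branch[2] choose=5:
        H0 returns -338
        H1 returns [-338]
= [-63, -39, -339, -60, -36, -336, -62, -38, -338]

Answer: [-63, -39, -339, -60, -36, -336, -62, -38, -338]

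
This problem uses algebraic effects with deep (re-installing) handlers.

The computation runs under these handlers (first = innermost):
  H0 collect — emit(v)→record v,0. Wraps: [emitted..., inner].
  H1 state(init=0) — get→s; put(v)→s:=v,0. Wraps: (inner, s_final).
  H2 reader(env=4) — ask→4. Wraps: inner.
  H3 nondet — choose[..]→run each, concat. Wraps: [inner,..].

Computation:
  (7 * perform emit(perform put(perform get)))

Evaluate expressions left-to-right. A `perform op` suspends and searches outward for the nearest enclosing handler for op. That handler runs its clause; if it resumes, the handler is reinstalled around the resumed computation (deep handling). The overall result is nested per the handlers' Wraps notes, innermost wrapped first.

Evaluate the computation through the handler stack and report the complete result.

Answer: [([0, 0], 0)]

Working:
get @ H1 ⇒ 0
put(0) @ H1 ⇒ s:=0
emit(0) @ H0 ⇒ out+=0
H0 returns [0, 0]
H1 returns ([0, 0], 0)
H2 returns ([0, 0], 0)
H3 returns [([0, 0], 0)]
= [([0, 0], 0)]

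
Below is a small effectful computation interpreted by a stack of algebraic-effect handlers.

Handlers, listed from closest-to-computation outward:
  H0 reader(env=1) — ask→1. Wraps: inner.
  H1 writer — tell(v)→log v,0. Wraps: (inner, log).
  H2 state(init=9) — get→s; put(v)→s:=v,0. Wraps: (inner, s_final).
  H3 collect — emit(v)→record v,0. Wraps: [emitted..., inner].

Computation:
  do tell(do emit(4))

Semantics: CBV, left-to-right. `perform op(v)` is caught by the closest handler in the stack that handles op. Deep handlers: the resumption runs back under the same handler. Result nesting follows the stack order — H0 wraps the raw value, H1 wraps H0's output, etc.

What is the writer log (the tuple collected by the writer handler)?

Answer: (0)

Evaluation trace:
emit(4) @ H3 ⇒ out+=4
tell(0) @ H1 ⇒ log+=0
H0 returns 0
H1 returns (0, (0))
H2 returns ((0, (0)), 9)
H3 returns [4, ((0, (0)), 9)]
= [4, ((0, (0)), 9)]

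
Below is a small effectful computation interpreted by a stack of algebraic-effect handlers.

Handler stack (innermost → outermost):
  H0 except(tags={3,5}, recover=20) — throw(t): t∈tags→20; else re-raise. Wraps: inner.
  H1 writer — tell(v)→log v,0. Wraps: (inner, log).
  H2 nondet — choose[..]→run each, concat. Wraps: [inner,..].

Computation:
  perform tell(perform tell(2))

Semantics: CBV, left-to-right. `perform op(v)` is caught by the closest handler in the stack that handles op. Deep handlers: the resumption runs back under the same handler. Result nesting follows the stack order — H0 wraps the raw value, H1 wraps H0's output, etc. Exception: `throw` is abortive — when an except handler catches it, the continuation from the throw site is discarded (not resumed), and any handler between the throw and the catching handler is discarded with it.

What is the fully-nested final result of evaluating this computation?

Step-by-step:
tell(2) @ H1 ⇒ log+=2
tell(0) @ H1 ⇒ log+=0
H0 returns 0
H1 returns (0, (2, 0))
H2 returns [(0, (2, 0))]
= [(0, (2, 0))]

Answer: [(0, (2, 0))]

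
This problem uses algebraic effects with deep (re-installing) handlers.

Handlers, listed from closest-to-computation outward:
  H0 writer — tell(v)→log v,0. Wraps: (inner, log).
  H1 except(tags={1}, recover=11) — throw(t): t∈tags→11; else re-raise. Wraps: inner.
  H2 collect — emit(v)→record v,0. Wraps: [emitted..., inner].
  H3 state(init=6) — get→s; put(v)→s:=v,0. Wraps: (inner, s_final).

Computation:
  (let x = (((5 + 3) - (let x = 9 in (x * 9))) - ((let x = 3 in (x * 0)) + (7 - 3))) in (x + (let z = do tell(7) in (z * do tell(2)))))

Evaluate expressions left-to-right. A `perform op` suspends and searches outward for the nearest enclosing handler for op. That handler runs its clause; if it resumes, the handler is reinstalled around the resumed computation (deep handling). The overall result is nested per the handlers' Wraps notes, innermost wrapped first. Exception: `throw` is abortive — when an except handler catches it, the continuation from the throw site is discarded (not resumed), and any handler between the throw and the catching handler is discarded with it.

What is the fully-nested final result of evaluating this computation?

Evaluation trace:
tell(7) @ H0 ⇒ log+=7
tell(2) @ H0 ⇒ log+=2
H0 returns (-77, (7, 2))
H1 returns (-77, (7, 2))
H2 returns [(-77, (7, 2))]
H3 returns ([(-77, (7, 2))], 6)
= ([(-77, (7, 2))], 6)

Answer: ([(-77, (7, 2))], 6)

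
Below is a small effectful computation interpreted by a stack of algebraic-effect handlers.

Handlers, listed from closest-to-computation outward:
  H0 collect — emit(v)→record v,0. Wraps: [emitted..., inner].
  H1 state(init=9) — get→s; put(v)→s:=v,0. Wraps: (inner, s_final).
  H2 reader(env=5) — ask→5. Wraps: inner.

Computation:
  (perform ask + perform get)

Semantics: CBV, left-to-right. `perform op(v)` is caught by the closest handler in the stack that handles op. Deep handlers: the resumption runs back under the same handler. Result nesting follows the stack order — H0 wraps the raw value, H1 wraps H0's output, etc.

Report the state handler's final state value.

Answer: 9

Working:
ask @ H2 ⇒ 5
get @ H1 ⇒ 9
H0 returns [14]
H1 returns ([14], 9)
H2 returns ([14], 9)
= ([14], 9)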